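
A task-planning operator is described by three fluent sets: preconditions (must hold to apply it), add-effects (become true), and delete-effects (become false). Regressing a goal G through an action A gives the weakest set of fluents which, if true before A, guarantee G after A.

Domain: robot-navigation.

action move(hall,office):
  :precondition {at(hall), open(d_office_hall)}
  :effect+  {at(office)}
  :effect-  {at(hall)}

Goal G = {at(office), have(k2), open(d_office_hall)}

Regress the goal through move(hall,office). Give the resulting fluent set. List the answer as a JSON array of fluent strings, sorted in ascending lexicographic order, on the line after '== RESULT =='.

Compute (G \ add) ∪ pre:
  G ∩ del = {}  (empty — regression defined)
  G \ add = {at(office), have(k2), open(d_office_hall)} \ {at(office)} = {have(k2), open(d_office_hall)}
  ∪ pre   = {have(k2), open(d_office_hall)} ∪ {at(hall), open(d_office_hall)}
          = {at(hall), have(k2), open(d_office_hall)}

== RESULT ==
["at(hall)", "have(k2)", "open(d_office_hall)"]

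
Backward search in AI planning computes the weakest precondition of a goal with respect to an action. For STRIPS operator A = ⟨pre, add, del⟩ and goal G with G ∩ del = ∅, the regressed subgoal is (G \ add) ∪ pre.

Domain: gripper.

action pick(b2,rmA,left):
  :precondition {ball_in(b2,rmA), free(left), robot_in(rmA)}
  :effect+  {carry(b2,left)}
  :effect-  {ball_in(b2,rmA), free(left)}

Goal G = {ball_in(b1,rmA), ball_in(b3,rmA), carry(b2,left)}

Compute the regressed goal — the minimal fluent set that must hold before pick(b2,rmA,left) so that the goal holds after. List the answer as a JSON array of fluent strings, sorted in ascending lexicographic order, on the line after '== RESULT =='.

Compute (G \ add) ∪ pre:
  G ∩ del = {}  (empty — regression defined)
  G \ add = {ball_in(b1,rmA), ball_in(b3,rmA), carry(b2,left)} \ {carry(b2,left)} = {ball_in(b1,rmA), ball_in(b3,rmA)}
  ∪ pre   = {ball_in(b1,rmA), ball_in(b3,rmA)} ∪ {ball_in(b2,rmA), free(left), robot_in(rmA)}
          = {ball_in(b1,rmA), ball_in(b2,rmA), ball_in(b3,rmA), free(left), robot_in(rmA)}

== RESULT ==
["ball_in(b1,rmA)", "ball_in(b2,rmA)", "ball_in(b3,rmA)", "free(left)", "robot_in(rmA)"]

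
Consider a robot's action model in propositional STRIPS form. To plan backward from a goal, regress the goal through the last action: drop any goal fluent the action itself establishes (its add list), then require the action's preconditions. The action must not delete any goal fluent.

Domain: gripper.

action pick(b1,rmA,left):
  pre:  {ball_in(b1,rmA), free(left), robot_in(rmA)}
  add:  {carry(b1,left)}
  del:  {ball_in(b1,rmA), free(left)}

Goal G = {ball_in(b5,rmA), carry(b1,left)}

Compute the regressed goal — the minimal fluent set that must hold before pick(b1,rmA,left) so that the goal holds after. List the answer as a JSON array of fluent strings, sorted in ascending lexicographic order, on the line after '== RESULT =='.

Regress:
  G ∩ del = {}  (empty — regression defined)
  G \ add = {ball_in(b5,rmA), carry(b1,left)} \ {carry(b1,left)} = {ball_in(b5,rmA)}
  ∪ pre   = {ball_in(b5,rmA)} ∪ {ball_in(b1,rmA), free(left), robot_in(rmA)}
          = {ball_in(b1,rmA), ball_in(b5,rmA), free(left), robot_in(rmA)}

== RESULT ==
["ball_in(b1,rmA)", "ball_in(b5,rmA)", "free(left)", "robot_in(rmA)"]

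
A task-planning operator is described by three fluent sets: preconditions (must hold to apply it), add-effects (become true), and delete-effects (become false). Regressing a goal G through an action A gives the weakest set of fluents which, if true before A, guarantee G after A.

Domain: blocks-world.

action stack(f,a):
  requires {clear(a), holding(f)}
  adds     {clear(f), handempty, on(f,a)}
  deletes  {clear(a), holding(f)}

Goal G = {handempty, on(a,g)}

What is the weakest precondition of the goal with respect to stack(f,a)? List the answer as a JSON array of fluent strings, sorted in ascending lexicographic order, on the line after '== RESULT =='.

Compute (G \ add) ∪ pre:
  G ∩ del = {}  (empty — regression defined)
  G \ add = {handempty, on(a,g)} \ {clear(f), handempty, on(f,a)} = {on(a,g)}
  ∪ pre   = {on(a,g)} ∪ {clear(a), holding(f)}
          = {clear(a), holding(f), on(a,g)}

== RESULT ==
["clear(a)", "holding(f)", "on(a,g)"]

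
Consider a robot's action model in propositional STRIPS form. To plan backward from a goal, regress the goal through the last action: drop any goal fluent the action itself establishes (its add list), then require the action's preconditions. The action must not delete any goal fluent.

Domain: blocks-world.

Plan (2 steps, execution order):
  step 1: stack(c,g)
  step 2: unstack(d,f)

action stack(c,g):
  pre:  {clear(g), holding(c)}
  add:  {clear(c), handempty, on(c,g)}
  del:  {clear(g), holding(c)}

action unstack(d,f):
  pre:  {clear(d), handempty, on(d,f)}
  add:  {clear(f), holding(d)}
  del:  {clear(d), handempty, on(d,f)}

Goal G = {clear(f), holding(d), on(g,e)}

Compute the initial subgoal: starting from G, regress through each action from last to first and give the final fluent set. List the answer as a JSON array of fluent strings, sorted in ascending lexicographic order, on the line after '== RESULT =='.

Regress step by step:
  through step 2 (unstack(d,f)): drop {clear(f), holding(d)}, keep {on(g,e)}, require {clear(d), handempty, on(d,f)}
    → {clear(d), handempty, on(d,f), on(g,e)}
  through step 1 (stack(c,g)): drop {handempty}, keep {clear(d), on(d,f), on(g,e)}, require {clear(g), holding(c)}
    → {clear(d), clear(g), holding(c), on(d,f), on(g,e)}

== RESULT ==
["clear(d)", "clear(g)", "holding(c)", "on(d,f)", "on(g,e)"]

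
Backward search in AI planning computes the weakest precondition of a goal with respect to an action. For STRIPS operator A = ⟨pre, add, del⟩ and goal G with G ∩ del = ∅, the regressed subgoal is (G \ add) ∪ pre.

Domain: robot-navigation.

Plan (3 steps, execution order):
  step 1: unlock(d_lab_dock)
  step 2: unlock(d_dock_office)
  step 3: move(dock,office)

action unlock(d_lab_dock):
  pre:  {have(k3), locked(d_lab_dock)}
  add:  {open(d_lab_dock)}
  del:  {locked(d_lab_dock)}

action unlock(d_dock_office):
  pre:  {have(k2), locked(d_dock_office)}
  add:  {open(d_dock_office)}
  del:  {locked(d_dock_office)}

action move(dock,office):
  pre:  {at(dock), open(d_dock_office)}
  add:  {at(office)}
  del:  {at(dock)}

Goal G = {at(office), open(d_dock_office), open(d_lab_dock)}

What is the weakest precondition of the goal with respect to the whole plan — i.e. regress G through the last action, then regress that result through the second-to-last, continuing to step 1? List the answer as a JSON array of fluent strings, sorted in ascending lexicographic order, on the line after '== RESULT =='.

Regress step by step:
  through step 3 (move(dock,office)): drop {at(office)}, keep {open(d_dock_office), open(d_lab_dock)}, require {at(dock), open(d_dock_office)}
    → {at(dock), open(d_dock_office), open(d_lab_dock)}
  through step 2 (unlock(d_dock_office)): drop {open(d_dock_office)}, keep {at(dock), open(d_lab_dock)}, require {have(k2), locked(d_dock_office)}
    → {at(dock), have(k2), locked(d_dock_office), open(d_lab_dock)}
  through step 1 (unlock(d_lab_dock)): drop {open(d_lab_dock)}, keep {at(dock), have(k2), locked(d_dock_office)}, require {have(k3), locked(d_lab_dock)}
    → {at(dock), have(k2), have(k3), locked(d_dock_office), locked(d_lab_dock)}

== RESULT ==
["at(dock)", "have(k2)", "have(k3)", "locked(d_dock_office)", "locked(d_lab_dock)"]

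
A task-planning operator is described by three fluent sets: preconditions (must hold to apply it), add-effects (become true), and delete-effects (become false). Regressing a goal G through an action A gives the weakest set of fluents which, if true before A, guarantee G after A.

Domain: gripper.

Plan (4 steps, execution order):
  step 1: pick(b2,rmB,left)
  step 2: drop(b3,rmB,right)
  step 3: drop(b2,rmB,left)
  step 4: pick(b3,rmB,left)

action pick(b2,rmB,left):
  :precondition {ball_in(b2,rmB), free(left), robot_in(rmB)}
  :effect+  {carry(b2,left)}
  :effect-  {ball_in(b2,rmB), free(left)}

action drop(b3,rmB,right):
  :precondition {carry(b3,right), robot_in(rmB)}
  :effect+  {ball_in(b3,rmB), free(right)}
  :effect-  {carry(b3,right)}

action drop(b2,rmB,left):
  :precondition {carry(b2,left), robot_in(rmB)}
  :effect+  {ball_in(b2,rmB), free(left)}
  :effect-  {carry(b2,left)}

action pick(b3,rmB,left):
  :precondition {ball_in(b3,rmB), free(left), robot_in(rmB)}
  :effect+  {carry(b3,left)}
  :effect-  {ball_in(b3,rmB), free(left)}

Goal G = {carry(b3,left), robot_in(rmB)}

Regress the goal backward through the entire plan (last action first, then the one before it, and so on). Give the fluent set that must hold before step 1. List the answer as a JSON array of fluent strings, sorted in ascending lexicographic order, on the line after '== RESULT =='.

Work backward from the goal:
  through step 4 (pick(b3,rmB,left)): drop {carry(b3,left)}, keep {robot_in(rmB)}, require {ball_in(b3,rmB), free(left), robot_in(rmB)}
    → {ball_in(b3,rmB), free(left), robot_in(rmB)}
  through step 3 (drop(b2,rmB,left)): drop {free(left)}, keep {ball_in(b3,rmB), robot_in(rmB)}, require {carry(b2,left), robot_in(rmB)}
    → {ball_in(b3,rmB), carry(b2,left), robot_in(rmB)}
  through step 2 (drop(b3,rmB,right)): drop {ball_in(b3,rmB)}, keep {carry(b2,left), robot_in(rmB)}, require {carry(b3,right), robot_in(rmB)}
    → {carry(b2,left), carry(b3,right), robot_in(rmB)}
  through step 1 (pick(b2,rmB,left)): drop {carry(b2,left)}, keep {carry(b3,right), robot_in(rmB)}, require {ball_in(b2,rmB), free(left), robot_in(rmB)}
    → {ball_in(b2,rmB), carry(b3,right), free(left), robot_in(rmB)}

== RESULT ==
["ball_in(b2,rmB)", "carry(b3,right)", "free(left)", "robot_in(rmB)"]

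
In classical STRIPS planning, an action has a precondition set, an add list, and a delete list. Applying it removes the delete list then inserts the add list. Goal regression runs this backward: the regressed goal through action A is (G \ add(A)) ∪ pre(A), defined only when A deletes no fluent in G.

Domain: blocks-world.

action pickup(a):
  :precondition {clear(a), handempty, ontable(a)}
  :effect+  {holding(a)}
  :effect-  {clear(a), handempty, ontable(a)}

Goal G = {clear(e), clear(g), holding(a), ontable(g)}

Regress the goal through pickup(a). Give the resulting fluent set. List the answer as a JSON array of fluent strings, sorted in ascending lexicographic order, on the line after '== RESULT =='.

Compute (G \ add) ∪ pre:
  G ∩ del = {}  (empty — regression defined)
  G \ add = {clear(e), clear(g), holding(a), ontable(g)} \ {holding(a)} = {clear(e), clear(g), ontable(g)}
  ∪ pre   = {clear(e), clear(g), ontable(g)} ∪ {clear(a), handempty, ontable(a)}
          = {clear(a), clear(e), clear(g), handempty, ontable(a), ontable(g)}

== RESULT ==
["clear(a)", "clear(e)", "clear(g)", "handempty", "ontable(a)", "ontable(g)"]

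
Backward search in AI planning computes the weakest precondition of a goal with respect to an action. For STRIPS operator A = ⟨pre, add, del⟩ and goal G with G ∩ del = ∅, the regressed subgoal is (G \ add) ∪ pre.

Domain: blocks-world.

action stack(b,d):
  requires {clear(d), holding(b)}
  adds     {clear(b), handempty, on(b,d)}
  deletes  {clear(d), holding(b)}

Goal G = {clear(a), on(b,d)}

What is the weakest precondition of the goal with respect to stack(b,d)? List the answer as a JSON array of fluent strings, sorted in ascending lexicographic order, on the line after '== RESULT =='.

Regress:
  G ∩ del = {}  (empty — regression defined)
  G \ add = {clear(a), on(b,d)} \ {clear(b), handempty, on(b,d)} = {clear(a)}
  ∪ pre   = {clear(a)} ∪ {clear(d), holding(b)}
          = {clear(a), clear(d), holding(b)}

== RESULT ==
["clear(a)", "clear(d)", "holding(b)"]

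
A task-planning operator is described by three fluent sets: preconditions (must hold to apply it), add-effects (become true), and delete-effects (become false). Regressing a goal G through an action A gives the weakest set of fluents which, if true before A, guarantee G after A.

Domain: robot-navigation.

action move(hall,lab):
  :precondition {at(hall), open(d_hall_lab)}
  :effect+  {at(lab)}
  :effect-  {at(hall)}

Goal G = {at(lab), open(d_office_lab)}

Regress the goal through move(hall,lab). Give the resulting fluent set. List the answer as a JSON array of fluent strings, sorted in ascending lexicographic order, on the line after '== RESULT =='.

Compute (G \ add) ∪ pre:
  G ∩ del = {}  (empty — regression defined)
  G \ add = {at(lab), open(d_office_lab)} \ {at(lab)} = {open(d_office_lab)}
  ∪ pre   = {open(d_office_lab)} ∪ {at(hall), open(d_hall_lab)}
          = {at(hall), open(d_hall_lab), open(d_office_lab)}

== RESULT ==
["at(hall)", "open(d_hall_lab)", "open(d_office_lab)"]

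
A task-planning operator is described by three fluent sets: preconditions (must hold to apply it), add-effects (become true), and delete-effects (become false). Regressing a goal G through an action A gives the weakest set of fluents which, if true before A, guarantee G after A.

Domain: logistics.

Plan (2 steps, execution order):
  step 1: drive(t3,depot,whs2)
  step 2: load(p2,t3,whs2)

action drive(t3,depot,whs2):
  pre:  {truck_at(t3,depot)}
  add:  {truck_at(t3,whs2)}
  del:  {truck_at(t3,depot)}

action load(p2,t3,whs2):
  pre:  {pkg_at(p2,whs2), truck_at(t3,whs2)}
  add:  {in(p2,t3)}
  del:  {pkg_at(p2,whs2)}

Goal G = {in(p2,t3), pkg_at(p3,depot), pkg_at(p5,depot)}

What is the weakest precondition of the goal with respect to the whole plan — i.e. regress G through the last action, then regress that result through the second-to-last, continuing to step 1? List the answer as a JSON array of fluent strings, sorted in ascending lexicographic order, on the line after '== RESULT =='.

Work backward from the goal:
  through step 2 (load(p2,t3,whs2)): drop {in(p2,t3)}, keep {pkg_at(p3,depot), pkg_at(p5,depot)}, require {pkg_at(p2,whs2), truck_at(t3,whs2)}
    → {pkg_at(p2,whs2), pkg_at(p3,depot), pkg_at(p5,depot), truck_at(t3,whs2)}
  through step 1 (drive(t3,depot,whs2)): drop {truck_at(t3,whs2)}, keep {pkg_at(p2,whs2), pkg_at(p3,depot), pkg_at(p5,depot)}, require {truck_at(t3,depot)}
    → {pkg_at(p2,whs2), pkg_at(p3,depot), pkg_at(p5,depot), truck_at(t3,depot)}

== RESULT ==
["pkg_at(p2,whs2)", "pkg_at(p3,depot)", "pkg_at(p5,depot)", "truck_at(t3,depot)"]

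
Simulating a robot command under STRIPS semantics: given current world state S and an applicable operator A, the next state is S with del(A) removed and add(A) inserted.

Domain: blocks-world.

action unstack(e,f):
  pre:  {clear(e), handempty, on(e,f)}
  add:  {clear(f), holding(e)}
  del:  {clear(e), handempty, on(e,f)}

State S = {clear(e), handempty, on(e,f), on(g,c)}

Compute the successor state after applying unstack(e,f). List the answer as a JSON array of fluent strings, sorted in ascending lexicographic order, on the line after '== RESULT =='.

Compute (S \ del) ∪ add:
  pre ⊆ S: {clear(e), handempty, on(e,f)} ⊆ S  — applicable
  S \ del = {on(g,c)}
  ∪ add   = {clear(f), holding(e), on(g,c)}

== RESULT ==
["clear(f)", "holding(e)", "on(g,c)"]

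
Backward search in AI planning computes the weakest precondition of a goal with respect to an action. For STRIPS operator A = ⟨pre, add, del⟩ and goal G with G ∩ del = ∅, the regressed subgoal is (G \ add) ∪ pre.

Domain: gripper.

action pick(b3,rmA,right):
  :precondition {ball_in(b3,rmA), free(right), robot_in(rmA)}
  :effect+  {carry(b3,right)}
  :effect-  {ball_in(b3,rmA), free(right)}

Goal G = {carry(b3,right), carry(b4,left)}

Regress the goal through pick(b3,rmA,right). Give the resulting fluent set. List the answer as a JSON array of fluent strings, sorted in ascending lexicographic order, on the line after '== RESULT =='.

Regress:
  G ∩ del = {}  (empty — regression defined)
  G \ add = {carry(b3,right), carry(b4,left)} \ {carry(b3,right)} = {carry(b4,left)}
  ∪ pre   = {carry(b4,left)} ∪ {ball_in(b3,rmA), free(right), robot_in(rmA)}
          = {ball_in(b3,rmA), carry(b4,left), free(right), robot_in(rmA)}

== RESULT ==
["ball_in(b3,rmA)", "carry(b4,left)", "free(right)", "robot_in(rmA)"]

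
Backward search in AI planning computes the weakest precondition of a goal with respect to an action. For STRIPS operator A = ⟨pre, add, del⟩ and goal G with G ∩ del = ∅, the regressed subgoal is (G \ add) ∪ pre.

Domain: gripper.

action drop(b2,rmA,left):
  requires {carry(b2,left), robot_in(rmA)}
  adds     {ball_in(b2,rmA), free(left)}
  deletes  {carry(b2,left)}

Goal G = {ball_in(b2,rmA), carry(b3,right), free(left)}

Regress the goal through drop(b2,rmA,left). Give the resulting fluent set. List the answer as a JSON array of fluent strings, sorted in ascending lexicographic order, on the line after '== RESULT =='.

Regress:
  G ∩ del = {}  (empty — regression defined)
  G \ add = {ball_in(b2,rmA), carry(b3,right), free(left)} \ {ball_in(b2,rmA), free(left)} = {carry(b3,right)}
  ∪ pre   = {carry(b3,right)} ∪ {carry(b2,left), robot_in(rmA)}
          = {carry(b2,left), carry(b3,right), robot_in(rmA)}

== RESULT ==
["carry(b2,left)", "carry(b3,right)", "robot_in(rmA)"]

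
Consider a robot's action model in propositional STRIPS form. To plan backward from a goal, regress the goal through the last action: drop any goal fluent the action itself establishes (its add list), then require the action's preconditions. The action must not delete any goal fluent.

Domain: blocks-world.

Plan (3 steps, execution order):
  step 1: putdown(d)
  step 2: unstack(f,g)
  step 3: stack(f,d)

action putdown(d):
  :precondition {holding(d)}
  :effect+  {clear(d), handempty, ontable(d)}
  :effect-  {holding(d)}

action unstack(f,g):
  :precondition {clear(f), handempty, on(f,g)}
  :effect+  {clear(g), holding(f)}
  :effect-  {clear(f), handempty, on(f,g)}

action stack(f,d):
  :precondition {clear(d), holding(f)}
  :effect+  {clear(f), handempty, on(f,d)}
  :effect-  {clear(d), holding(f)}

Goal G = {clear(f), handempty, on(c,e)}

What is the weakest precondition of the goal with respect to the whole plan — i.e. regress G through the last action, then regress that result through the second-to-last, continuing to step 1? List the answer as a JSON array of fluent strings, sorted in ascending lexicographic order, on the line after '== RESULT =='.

Regress step by step:
  through step 3 (stack(f,d)): drop {clear(f), handempty}, keep {on(c,e)}, require {clear(d), holding(f)}
    → {clear(d), holding(f), on(c,e)}
  through step 2 (unstack(f,g)): drop {holding(f)}, keep {clear(d), on(c,e)}, require {clear(f), handempty, on(f,g)}
    → {clear(d), clear(f), handempty, on(c,e), on(f,g)}
  through step 1 (putdown(d)): drop {clear(d), handempty}, keep {clear(f), on(c,e), on(f,g)}, require {holding(d)}
    → {clear(f), holding(d), on(c,e), on(f,g)}

== RESULT ==
["clear(f)", "holding(d)", "on(c,e)", "on(f,g)"]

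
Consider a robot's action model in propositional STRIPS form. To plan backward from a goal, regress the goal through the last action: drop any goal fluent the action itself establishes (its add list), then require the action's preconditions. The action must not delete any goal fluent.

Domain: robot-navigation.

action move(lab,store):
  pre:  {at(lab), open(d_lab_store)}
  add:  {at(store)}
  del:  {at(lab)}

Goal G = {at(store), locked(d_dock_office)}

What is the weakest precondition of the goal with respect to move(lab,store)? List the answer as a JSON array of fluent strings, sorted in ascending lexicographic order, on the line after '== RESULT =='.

Compute (G \ add) ∪ pre:
  G ∩ del = {}  (empty — regression defined)
  G \ add = {at(store), locked(d_dock_office)} \ {at(store)} = {locked(d_dock_office)}
  ∪ pre   = {locked(d_dock_office)} ∪ {at(lab), open(d_lab_store)}
          = {at(lab), locked(d_dock_office), open(d_lab_store)}

== RESULT ==
["at(lab)", "locked(d_dock_office)", "open(d_lab_store)"]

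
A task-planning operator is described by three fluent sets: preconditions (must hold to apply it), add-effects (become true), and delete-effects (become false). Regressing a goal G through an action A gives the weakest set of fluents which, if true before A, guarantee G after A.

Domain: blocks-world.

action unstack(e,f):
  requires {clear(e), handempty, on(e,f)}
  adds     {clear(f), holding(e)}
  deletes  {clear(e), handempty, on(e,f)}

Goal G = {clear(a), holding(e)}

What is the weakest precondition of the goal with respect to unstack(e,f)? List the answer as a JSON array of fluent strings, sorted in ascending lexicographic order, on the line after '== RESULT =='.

Compute (G \ add) ∪ pre:
  G ∩ del = {}  (empty — regression defined)
  G \ add = {clear(a), holding(e)} \ {clear(f), holding(e)} = {clear(a)}
  ∪ pre   = {clear(a)} ∪ {clear(e), handempty, on(e,f)}
          = {clear(a), clear(e), handempty, on(e,f)}

== RESULT ==
["clear(a)", "clear(e)", "handempty", "on(e,f)"]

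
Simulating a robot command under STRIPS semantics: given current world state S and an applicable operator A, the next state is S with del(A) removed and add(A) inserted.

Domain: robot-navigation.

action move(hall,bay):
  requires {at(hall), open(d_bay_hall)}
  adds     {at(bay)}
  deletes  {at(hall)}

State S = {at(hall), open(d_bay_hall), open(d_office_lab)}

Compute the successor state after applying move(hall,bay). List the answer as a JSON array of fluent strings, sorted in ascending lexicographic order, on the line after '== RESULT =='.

Progress:
  pre ⊆ S: {at(hall), open(d_bay_hall)} ⊆ S  — applicable
  S \ del = {open(d_bay_hall), open(d_office_lab)}
  ∪ add   = {at(bay), open(d_bay_hall), open(d_office_lab)}

== RESULT ==
["at(bay)", "open(d_bay_hall)", "open(d_office_lab)"]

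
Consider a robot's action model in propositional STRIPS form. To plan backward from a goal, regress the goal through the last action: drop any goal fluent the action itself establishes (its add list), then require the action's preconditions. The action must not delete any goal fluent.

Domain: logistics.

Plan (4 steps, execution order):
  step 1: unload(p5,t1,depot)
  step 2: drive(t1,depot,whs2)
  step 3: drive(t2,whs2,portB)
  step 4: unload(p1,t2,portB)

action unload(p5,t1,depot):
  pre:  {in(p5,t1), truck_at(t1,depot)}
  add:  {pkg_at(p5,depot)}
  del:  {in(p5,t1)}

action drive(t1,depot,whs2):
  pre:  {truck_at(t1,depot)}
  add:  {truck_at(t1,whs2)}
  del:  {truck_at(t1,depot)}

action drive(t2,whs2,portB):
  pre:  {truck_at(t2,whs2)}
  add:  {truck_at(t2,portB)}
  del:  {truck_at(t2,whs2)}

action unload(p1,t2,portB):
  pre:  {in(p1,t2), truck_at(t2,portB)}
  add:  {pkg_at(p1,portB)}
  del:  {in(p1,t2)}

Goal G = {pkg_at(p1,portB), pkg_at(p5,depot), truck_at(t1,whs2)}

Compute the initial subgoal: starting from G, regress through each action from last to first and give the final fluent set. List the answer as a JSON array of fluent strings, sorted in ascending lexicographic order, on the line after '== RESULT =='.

Work backward from the goal:
  through step 4 (unload(p1,t2,portB)): drop {pkg_at(p1,portB)}, keep {pkg_at(p5,depot), truck_at(t1,whs2)}, require {in(p1,t2), truck_at(t2,portB)}
    → {in(p1,t2), pkg_at(p5,depot), truck_at(t1,whs2), truck_at(t2,portB)}
  through step 3 (drive(t2,whs2,portB)): drop {truck_at(t2,portB)}, keep {in(p1,t2), pkg_at(p5,depot), truck_at(t1,whs2)}, require {truck_at(t2,whs2)}
    → {in(p1,t2), pkg_at(p5,depot), truck_at(t1,whs2), truck_at(t2,whs2)}
  through step 2 (drive(t1,depot,whs2)): drop {truck_at(t1,whs2)}, keep {in(p1,t2), pkg_at(p5,depot), truck_at(t2,whs2)}, require {truck_at(t1,depot)}
    → {in(p1,t2), pkg_at(p5,depot), truck_at(t1,depot), truck_at(t2,whs2)}
  through step 1 (unload(p5,t1,depot)): drop {pkg_at(p5,depot)}, keep {in(p1,t2), truck_at(t1,depot), truck_at(t2,whs2)}, require {in(p5,t1), truck_at(t1,depot)}
    → {in(p1,t2), in(p5,t1), truck_at(t1,depot), truck_at(t2,whs2)}

== RESULT ==
["in(p1,t2)", "in(p5,t1)", "truck_at(t1,depot)", "truck_at(t2,whs2)"]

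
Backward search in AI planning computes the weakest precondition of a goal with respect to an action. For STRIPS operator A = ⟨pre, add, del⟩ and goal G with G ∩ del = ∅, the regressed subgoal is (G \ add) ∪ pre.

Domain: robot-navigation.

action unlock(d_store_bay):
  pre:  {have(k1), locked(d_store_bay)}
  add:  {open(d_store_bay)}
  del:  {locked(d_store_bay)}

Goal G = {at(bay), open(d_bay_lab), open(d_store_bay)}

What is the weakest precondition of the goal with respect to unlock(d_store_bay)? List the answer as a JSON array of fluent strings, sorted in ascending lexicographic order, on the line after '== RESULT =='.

Regress:
  G ∩ del = {}  (empty — regression defined)
  G \ add = {at(bay), open(d_bay_lab), open(d_store_bay)} \ {open(d_store_bay)} = {at(bay), open(d_bay_lab)}
  ∪ pre   = {at(bay), open(d_bay_lab)} ∪ {have(k1), locked(d_store_bay)}
          = {at(bay), have(k1), locked(d_store_bay), open(d_bay_lab)}

== RESULT ==
["at(bay)", "have(k1)", "locked(d_store_bay)", "open(d_bay_lab)"]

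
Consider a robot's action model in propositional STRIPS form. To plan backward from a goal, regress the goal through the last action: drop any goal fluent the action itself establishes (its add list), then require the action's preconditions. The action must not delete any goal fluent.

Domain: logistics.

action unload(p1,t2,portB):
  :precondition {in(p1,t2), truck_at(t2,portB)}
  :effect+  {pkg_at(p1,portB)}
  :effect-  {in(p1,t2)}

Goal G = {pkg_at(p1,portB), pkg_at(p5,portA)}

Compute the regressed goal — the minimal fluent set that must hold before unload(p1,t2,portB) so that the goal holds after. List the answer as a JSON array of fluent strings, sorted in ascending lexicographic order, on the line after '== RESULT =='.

Regress:
  G ∩ del = {}  (empty — regression defined)
  G \ add = {pkg_at(p1,portB), pkg_at(p5,portA)} \ {pkg_at(p1,portB)} = {pkg_at(p5,portA)}
  ∪ pre   = {pkg_at(p5,portA)} ∪ {in(p1,t2), truck_at(t2,portB)}
          = {in(p1,t2), pkg_at(p5,portA), truck_at(t2,portB)}

== RESULT ==
["in(p1,t2)", "pkg_at(p5,portA)", "truck_at(t2,portB)"]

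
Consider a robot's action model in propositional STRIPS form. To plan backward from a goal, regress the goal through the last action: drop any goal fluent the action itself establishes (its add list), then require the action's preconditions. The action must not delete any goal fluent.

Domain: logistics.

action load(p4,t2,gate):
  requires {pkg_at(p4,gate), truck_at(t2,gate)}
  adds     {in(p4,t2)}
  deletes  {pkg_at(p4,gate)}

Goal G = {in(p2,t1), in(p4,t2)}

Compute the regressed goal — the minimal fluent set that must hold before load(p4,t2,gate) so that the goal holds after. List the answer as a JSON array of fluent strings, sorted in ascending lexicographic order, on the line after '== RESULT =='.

Compute (G \ add) ∪ pre:
  G ∩ del = {}  (empty — regression defined)
  G \ add = {in(p2,t1), in(p4,t2)} \ {in(p4,t2)} = {in(p2,t1)}
  ∪ pre   = {in(p2,t1)} ∪ {pkg_at(p4,gate), truck_at(t2,gate)}
          = {in(p2,t1), pkg_at(p4,gate), truck_at(t2,gate)}

== RESULT ==
["in(p2,t1)", "pkg_at(p4,gate)", "truck_at(t2,gate)"]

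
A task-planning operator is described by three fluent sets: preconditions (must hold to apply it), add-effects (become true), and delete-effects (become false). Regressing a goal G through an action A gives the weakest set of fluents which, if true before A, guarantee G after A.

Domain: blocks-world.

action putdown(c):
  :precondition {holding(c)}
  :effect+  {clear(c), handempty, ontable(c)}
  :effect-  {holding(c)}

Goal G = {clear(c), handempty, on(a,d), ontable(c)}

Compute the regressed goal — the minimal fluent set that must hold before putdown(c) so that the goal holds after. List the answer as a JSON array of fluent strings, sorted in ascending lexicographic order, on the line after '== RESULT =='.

Compute (G \ add) ∪ pre:
  G ∩ del = {}  (empty — regression defined)
  G \ add = {clear(c), handempty, on(a,d), ontable(c)} \ {clear(c), handempty, ontable(c)} = {on(a,d)}
  ∪ pre   = {on(a,d)} ∪ {holding(c)}
          = {holding(c), on(a,d)}

== RESULT ==
["holding(c)", "on(a,d)"]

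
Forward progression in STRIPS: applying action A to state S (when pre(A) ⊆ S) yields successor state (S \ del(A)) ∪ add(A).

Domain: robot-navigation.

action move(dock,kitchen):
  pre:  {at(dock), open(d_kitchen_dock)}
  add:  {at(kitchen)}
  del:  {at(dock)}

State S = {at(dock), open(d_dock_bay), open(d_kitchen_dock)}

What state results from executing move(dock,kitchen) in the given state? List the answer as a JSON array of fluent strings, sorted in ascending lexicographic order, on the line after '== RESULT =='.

Compute (S \ del) ∪ add:
  pre ⊆ S: {at(dock), open(d_kitchen_dock)} ⊆ S  — applicable
  S \ del = {open(d_dock_bay), open(d_kitchen_dock)}
  ∪ add   = {at(kitchen), open(d_dock_bay), open(d_kitchen_dock)}

== RESULT ==
["at(kitchen)", "open(d_dock_bay)", "open(d_kitchen_dock)"]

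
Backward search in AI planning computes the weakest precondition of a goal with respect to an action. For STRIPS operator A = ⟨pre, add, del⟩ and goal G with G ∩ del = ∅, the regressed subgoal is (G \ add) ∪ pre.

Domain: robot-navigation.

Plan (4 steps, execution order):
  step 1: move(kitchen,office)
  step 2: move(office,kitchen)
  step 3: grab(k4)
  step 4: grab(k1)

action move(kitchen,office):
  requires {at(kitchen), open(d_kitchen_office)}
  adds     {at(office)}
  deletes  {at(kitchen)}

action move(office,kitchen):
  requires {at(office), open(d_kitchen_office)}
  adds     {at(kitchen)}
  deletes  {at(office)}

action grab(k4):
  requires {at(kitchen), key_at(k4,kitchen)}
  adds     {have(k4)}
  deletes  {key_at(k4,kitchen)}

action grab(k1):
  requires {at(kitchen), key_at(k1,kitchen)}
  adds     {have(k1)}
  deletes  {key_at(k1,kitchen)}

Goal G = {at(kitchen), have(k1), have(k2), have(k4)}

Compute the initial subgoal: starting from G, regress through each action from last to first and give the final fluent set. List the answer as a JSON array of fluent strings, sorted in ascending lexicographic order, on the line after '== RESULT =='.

Regress step by step:
  through step 4 (grab(k1)): drop {have(k1)}, keep {at(kitchen), have(k2), have(k4)}, require {at(kitchen), key_at(k1,kitchen)}
    → {at(kitchen), have(k2), have(k4), key_at(k1,kitchen)}
  through step 3 (grab(k4)): drop {have(k4)}, keep {at(kitchen), have(k2), key_at(k1,kitchen)}, require {at(kitchen), key_at(k4,kitchen)}
    → {at(kitchen), have(k2), key_at(k1,kitchen), key_at(k4,kitchen)}
  through step 2 (move(office,kitchen)): drop {at(kitchen)}, keep {have(k2), key_at(k1,kitchen), key_at(k4,kitchen)}, require {at(office), open(d_kitchen_office)}
    → {at(office), have(k2), key_at(k1,kitchen), key_at(k4,kitchen), open(d_kitchen_office)}
  through step 1 (move(kitchen,office)): drop {at(office)}, keep {have(k2), key_at(k1,kitchen), key_at(k4,kitchen), open(d_kitchen_office)}, require {at(kitchen), open(d_kitchen_office)}
    → {at(kitchen), have(k2), key_at(k1,kitchen), key_at(k4,kitchen), open(d_kitchen_office)}

== RESULT ==
["at(kitchen)", "have(k2)", "key_at(k1,kitchen)", "key_at(k4,kitchen)", "open(d_kitchen_office)"]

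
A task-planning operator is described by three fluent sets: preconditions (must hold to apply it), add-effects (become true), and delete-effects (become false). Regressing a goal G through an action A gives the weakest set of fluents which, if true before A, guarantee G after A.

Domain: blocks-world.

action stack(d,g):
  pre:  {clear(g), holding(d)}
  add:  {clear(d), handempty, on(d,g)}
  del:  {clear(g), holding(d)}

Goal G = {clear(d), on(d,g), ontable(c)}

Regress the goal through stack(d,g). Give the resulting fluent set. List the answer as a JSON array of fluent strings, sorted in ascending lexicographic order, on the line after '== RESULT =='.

Compute (G \ add) ∪ pre:
  G ∩ del = {}  (empty — regression defined)
  G \ add = {clear(d), on(d,g), ontable(c)} \ {clear(d), handempty, on(d,g)} = {ontable(c)}
  ∪ pre   = {ontable(c)} ∪ {clear(g), holding(d)}
          = {clear(g), holding(d), ontable(c)}

== RESULT ==
["clear(g)", "holding(d)", "ontable(c)"]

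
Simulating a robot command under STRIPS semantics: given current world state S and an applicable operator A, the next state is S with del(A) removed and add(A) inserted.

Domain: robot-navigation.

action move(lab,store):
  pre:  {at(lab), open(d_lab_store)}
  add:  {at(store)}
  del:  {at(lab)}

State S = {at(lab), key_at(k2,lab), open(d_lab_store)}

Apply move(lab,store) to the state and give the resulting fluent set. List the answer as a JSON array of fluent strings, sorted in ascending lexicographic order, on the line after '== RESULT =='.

Compute (S \ del) ∪ add:
  pre ⊆ S: {at(lab), open(d_lab_store)} ⊆ S  — applicable
  S \ del = {key_at(k2,lab), open(d_lab_store)}
  ∪ add   = {at(store), key_at(k2,lab), open(d_lab_store)}

== RESULT ==
["at(store)", "key_at(k2,lab)", "open(d_lab_store)"]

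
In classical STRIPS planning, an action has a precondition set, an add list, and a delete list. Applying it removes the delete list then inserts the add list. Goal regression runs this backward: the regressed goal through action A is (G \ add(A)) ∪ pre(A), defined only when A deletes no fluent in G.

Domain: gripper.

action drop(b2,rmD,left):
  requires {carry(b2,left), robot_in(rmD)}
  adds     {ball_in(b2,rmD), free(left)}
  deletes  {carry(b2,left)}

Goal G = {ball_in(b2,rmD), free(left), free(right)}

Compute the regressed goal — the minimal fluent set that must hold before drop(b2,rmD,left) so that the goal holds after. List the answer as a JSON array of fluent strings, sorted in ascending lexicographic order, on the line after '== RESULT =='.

Regress:
  G ∩ del = {}  (empty — regression defined)
  G \ add = {ball_in(b2,rmD), free(left), free(right)} \ {ball_in(b2,rmD), free(left)} = {free(right)}
  ∪ pre   = {free(right)} ∪ {carry(b2,left), robot_in(rmD)}
          = {carry(b2,left), free(right), robot_in(rmD)}

== RESULT ==
["carry(b2,left)", "free(right)", "robot_in(rmD)"]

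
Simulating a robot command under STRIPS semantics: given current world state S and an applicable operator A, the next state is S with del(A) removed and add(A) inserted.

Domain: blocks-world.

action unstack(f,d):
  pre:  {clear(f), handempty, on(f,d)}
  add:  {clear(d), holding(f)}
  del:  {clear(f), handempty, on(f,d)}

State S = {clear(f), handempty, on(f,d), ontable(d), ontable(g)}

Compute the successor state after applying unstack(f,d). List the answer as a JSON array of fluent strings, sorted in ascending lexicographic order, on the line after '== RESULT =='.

Progress:
  pre ⊆ S: {clear(f), handempty, on(f,d)} ⊆ S  — applicable
  S \ del = {ontable(d), ontable(g)}
  ∪ add   = {clear(d), holding(f), ontable(d), ontable(g)}

== RESULT ==
["clear(d)", "holding(f)", "ontable(d)", "ontable(g)"]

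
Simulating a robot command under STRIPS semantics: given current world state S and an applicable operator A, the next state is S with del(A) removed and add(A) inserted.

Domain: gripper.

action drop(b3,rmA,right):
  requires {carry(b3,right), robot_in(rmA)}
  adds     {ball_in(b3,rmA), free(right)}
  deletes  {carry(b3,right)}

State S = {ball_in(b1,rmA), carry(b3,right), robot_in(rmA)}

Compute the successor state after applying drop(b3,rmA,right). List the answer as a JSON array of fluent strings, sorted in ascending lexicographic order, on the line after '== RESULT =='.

Compute (S \ del) ∪ add:
  pre ⊆ S: {carry(b3,right), robot_in(rmA)} ⊆ S  — applicable
  S \ del = {ball_in(b1,rmA), robot_in(rmA)}
  ∪ add   = {ball_in(b1,rmA), ball_in(b3,rmA), free(right), robot_in(rmA)}

== RESULT ==
["ball_in(b1,rmA)", "ball_in(b3,rmA)", "free(right)", "robot_in(rmA)"]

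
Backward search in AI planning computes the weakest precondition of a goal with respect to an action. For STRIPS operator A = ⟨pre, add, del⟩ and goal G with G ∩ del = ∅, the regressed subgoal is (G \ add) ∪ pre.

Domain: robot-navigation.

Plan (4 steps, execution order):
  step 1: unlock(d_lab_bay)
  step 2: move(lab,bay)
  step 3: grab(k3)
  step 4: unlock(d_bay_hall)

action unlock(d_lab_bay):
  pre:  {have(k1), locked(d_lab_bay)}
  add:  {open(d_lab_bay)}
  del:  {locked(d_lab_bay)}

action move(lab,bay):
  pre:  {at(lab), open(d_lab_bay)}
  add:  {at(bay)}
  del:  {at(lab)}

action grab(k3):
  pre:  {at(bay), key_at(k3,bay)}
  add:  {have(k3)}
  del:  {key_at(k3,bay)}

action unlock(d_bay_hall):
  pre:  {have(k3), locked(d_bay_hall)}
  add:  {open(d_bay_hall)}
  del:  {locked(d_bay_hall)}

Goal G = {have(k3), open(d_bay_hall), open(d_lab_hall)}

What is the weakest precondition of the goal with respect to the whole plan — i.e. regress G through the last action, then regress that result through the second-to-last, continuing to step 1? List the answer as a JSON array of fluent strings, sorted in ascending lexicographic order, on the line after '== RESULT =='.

Regress step by step:
  through step 4 (unlock(d_bay_hall)): drop {open(d_bay_hall)}, keep {have(k3), open(d_lab_hall)}, require {have(k3), locked(d_bay_hall)}
    → {have(k3), locked(d_bay_hall), open(d_lab_hall)}
  through step 3 (grab(k3)): drop {have(k3)}, keep {locked(d_bay_hall), open(d_lab_hall)}, require {at(bay), key_at(k3,bay)}
    → {at(bay), key_at(k3,bay), locked(d_bay_hall), open(d_lab_hall)}
  through step 2 (move(lab,bay)): drop {at(bay)}, keep {key_at(k3,bay), locked(d_bay_hall), open(d_lab_hall)}, require {at(lab), open(d_lab_bay)}
    → {at(lab), key_at(k3,bay), locked(d_bay_hall), open(d_lab_bay), open(d_lab_hall)}
  through step 1 (unlock(d_lab_bay)): drop {open(d_lab_bay)}, keep {at(lab), key_at(k3,bay), locked(d_bay_hall), open(d_lab_hall)}, require {have(k1), locked(d_lab_bay)}
    → {at(lab), have(k1), key_at(k3,bay), locked(d_bay_hall), locked(d_lab_bay), open(d_lab_hall)}

== RESULT ==
["at(lab)", "have(k1)", "key_at(k3,bay)", "locked(d_bay_hall)", "locked(d_lab_bay)", "open(d_lab_hall)"]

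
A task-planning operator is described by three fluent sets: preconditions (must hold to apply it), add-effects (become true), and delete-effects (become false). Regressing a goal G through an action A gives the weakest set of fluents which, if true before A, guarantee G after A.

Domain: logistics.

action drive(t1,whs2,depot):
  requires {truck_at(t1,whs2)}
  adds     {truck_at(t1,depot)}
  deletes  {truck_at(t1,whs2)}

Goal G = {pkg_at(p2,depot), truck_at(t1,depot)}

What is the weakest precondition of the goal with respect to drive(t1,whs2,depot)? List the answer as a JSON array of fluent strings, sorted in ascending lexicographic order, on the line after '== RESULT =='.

Regress:
  G ∩ del = {}  (empty — regression defined)
  G \ add = {pkg_at(p2,depot), truck_at(t1,depot)} \ {truck_at(t1,depot)} = {pkg_at(p2,depot)}
  ∪ pre   = {pkg_at(p2,depot)} ∪ {truck_at(t1,whs2)}
          = {pkg_at(p2,depot), truck_at(t1,whs2)}

== RESULT ==
["pkg_at(p2,depot)", "truck_at(t1,whs2)"]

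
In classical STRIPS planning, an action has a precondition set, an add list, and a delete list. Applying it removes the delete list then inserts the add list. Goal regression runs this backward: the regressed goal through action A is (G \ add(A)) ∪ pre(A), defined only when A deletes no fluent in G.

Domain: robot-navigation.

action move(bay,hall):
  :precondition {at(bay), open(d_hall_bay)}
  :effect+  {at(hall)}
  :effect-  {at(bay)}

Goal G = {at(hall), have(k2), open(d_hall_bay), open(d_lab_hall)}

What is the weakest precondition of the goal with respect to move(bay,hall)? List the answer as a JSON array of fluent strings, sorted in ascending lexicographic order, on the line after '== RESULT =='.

Regress:
  G ∩ del = {}  (empty — regression defined)
  G \ add = {at(hall), have(k2), open(d_hall_bay), open(d_lab_hall)} \ {at(hall)} = {have(k2), open(d_hall_bay), open(d_lab_hall)}
  ∪ pre   = {have(k2), open(d_hall_bay), open(d_lab_hall)} ∪ {at(bay), open(d_hall_bay)}
          = {at(bay), have(k2), open(d_hall_bay), open(d_lab_hall)}

== RESULT ==
["at(bay)", "have(k2)", "open(d_hall_bay)", "open(d_lab_hall)"]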